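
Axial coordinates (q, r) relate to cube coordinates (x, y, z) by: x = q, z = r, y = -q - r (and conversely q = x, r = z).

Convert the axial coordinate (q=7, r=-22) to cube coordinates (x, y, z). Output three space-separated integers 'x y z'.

x = q = 7
z = r = -22
y = -x - z = -(7) - (-22) = 15

Answer: 7 15 -22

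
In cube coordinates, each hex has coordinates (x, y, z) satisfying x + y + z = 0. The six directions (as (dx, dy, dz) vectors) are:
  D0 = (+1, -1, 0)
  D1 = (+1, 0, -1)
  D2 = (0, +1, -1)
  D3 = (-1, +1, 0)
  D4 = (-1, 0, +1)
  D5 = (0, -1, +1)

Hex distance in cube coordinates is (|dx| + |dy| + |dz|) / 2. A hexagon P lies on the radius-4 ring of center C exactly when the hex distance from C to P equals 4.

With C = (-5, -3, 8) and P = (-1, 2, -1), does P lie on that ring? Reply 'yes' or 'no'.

Answer: no

Derivation:
|px - cx| = |-1 - (-5)| = 4
|py - cy| = |2 - (-3)| = 5
|pz - cz| = |-1 - 8| = 9
distance = (4+5+9)/2 = 18/2 = 9
radius = 4; distance != radius -> no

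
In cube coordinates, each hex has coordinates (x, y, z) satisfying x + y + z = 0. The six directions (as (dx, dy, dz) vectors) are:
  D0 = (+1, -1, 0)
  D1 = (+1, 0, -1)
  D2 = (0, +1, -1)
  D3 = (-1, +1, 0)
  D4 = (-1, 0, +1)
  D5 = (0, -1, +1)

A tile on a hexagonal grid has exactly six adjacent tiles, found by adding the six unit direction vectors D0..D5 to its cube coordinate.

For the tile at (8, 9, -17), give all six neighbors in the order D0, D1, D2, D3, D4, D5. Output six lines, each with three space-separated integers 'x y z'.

Center: (8, 9, -17). Add each direction:
  D0: (8, 9, -17) + (1, -1, 0) = (9, 8, -17)
  D1: (8, 9, -17) + (1, 0, -1) = (9, 9, -18)
  D2: (8, 9, -17) + (0, 1, -1) = (8, 10, -18)
  D3: (8, 9, -17) + (-1, 1, 0) = (7, 10, -17)
  D4: (8, 9, -17) + (-1, 0, 1) = (7, 9, -16)
  D5: (8, 9, -17) + (0, -1, 1) = (8, 8, -16)

Answer: 9 8 -17
9 9 -18
8 10 -18
7 10 -17
7 9 -16
8 8 -16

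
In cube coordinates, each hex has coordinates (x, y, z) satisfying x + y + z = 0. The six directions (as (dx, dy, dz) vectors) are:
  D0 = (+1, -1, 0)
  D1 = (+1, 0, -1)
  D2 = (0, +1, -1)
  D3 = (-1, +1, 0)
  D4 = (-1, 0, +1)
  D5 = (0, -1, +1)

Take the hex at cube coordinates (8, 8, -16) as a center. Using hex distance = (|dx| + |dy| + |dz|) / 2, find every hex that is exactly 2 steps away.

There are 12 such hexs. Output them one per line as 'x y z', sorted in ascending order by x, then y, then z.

Answer: 6 8 -14
6 9 -15
6 10 -16
7 7 -14
7 10 -17
8 6 -14
8 10 -18
9 6 -15
9 9 -18
10 6 -16
10 7 -17
10 8 -18

Derivation:
Walk ring at distance 2 from (8, 8, -16):
Start at center + D4*2 = (6, 8, -14)
  hex 0: (6, 8, -14)
  hex 1: (7, 7, -14)
  hex 2: (8, 6, -14)
  hex 3: (9, 6, -15)
  hex 4: (10, 6, -16)
  hex 5: (10, 7, -17)
  hex 6: (10, 8, -18)
  hex 7: (9, 9, -18)
  hex 8: (8, 10, -18)
  hex 9: (7, 10, -17)
  hex 10: (6, 10, -16)
  hex 11: (6, 9, -15)
Sorted: 12 hexes.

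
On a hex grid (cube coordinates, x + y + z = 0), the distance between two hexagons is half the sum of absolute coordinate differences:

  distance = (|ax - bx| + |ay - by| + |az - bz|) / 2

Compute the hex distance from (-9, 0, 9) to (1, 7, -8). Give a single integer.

Answer: 17

Derivation:
|ax - bx| = |-9 - 1| = 10
|ay - by| = |0 - 7| = 7
|az - bz| = |9 - (-8)| = 17
distance = (10 + 7 + 17) / 2 = 34 / 2 = 17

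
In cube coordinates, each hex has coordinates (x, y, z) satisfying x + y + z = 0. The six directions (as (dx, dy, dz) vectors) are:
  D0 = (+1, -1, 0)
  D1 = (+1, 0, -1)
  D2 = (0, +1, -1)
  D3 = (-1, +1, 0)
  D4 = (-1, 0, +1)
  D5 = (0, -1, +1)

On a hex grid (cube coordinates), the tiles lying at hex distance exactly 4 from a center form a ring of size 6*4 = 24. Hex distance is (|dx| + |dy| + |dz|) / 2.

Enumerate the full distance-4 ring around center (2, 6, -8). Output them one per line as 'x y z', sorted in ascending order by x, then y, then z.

Walk ring at distance 4 from (2, 6, -8):
Start at center + D4*4 = (-2, 6, -4)
  hex 0: (-2, 6, -4)
  hex 1: (-1, 5, -4)
  hex 2: (0, 4, -4)
  hex 3: (1, 3, -4)
  hex 4: (2, 2, -4)
  hex 5: (3, 2, -5)
  hex 6: (4, 2, -6)
  hex 7: (5, 2, -7)
  hex 8: (6, 2, -8)
  hex 9: (6, 3, -9)
  hex 10: (6, 4, -10)
  hex 11: (6, 5, -11)
  hex 12: (6, 6, -12)
  hex 13: (5, 7, -12)
  hex 14: (4, 8, -12)
  hex 15: (3, 9, -12)
  hex 16: (2, 10, -12)
  hex 17: (1, 10, -11)
  hex 18: (0, 10, -10)
  hex 19: (-1, 10, -9)
  hex 20: (-2, 10, -8)
  hex 21: (-2, 9, -7)
  hex 22: (-2, 8, -6)
  hex 23: (-2, 7, -5)
Sorted: 24 hexes.

Answer: -2 6 -4
-2 7 -5
-2 8 -6
-2 9 -7
-2 10 -8
-1 5 -4
-1 10 -9
0 4 -4
0 10 -10
1 3 -4
1 10 -11
2 2 -4
2 10 -12
3 2 -5
3 9 -12
4 2 -6
4 8 -12
5 2 -7
5 7 -12
6 2 -8
6 3 -9
6 4 -10
6 5 -11
6 6 -12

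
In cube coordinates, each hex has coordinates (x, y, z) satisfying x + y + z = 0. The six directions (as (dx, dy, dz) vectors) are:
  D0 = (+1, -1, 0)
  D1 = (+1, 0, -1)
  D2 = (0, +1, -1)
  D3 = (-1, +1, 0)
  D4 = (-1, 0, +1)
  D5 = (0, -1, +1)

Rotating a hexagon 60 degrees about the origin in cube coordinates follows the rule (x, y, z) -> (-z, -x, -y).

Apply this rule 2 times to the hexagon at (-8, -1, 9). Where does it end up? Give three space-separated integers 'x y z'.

Start: (-8, -1, 9)
Step 1: (-8, -1, 9) -> (-(9), -(-8), -(-1)) = (-9, 8, 1)
Step 2: (-9, 8, 1) -> (-(1), -(-9), -(8)) = (-1, 9, -8)

Answer: -1 9 -8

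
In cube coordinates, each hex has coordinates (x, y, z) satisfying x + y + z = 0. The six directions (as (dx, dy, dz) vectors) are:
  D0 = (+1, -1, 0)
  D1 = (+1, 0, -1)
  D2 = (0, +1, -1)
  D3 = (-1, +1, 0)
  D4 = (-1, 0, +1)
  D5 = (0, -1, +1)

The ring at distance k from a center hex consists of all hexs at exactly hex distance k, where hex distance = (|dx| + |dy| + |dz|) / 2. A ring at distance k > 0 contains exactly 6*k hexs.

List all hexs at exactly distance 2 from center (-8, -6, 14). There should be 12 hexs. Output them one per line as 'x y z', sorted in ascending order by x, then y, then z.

Answer: -10 -6 16
-10 -5 15
-10 -4 14
-9 -7 16
-9 -4 13
-8 -8 16
-8 -4 12
-7 -8 15
-7 -5 12
-6 -8 14
-6 -7 13
-6 -6 12

Derivation:
Walk ring at distance 2 from (-8, -6, 14):
Start at center + D4*2 = (-10, -6, 16)
  hex 0: (-10, -6, 16)
  hex 1: (-9, -7, 16)
  hex 2: (-8, -8, 16)
  hex 3: (-7, -8, 15)
  hex 4: (-6, -8, 14)
  hex 5: (-6, -7, 13)
  hex 6: (-6, -6, 12)
  hex 7: (-7, -5, 12)
  hex 8: (-8, -4, 12)
  hex 9: (-9, -4, 13)
  hex 10: (-10, -4, 14)
  hex 11: (-10, -5, 15)
Sorted: 12 hexes.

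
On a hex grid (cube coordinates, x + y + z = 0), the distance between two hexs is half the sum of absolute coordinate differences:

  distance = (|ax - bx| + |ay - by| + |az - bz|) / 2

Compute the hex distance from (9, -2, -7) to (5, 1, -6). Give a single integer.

Answer: 4

Derivation:
|ax - bx| = |9 - 5| = 4
|ay - by| = |-2 - 1| = 3
|az - bz| = |-7 - (-6)| = 1
distance = (4 + 3 + 1) / 2 = 8 / 2 = 4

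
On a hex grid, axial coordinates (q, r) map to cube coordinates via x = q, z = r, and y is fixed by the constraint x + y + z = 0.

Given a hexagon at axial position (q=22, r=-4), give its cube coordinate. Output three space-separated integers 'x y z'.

x = q = 22
z = r = -4
y = -x - z = -(22) - (-4) = -18

Answer: 22 -18 -4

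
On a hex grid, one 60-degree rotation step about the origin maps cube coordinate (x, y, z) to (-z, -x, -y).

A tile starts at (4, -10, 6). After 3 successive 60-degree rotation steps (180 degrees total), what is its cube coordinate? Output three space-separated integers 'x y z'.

Answer: -4 10 -6

Derivation:
Start: (4, -10, 6)
Step 1: (4, -10, 6) -> (-(6), -(4), -(-10)) = (-6, -4, 10)
Step 2: (-6, -4, 10) -> (-(10), -(-6), -(-4)) = (-10, 6, 4)
Step 3: (-10, 6, 4) -> (-(4), -(-10), -(6)) = (-4, 10, -6)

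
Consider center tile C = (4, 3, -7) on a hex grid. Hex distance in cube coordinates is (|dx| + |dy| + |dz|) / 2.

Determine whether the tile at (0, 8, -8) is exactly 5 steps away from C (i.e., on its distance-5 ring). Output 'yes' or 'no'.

|px - cx| = |0 - 4| = 4
|py - cy| = |8 - 3| = 5
|pz - cz| = |-8 - (-7)| = 1
distance = (4+5+1)/2 = 10/2 = 5
radius = 5; distance == radius -> yes

Answer: yes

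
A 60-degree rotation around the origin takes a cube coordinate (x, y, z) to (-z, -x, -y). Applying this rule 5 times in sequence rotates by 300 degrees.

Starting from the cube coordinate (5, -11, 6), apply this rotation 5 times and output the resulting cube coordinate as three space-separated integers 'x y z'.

Start: (5, -11, 6)
Step 1: (5, -11, 6) -> (-(6), -(5), -(-11)) = (-6, -5, 11)
Step 2: (-6, -5, 11) -> (-(11), -(-6), -(-5)) = (-11, 6, 5)
Step 3: (-11, 6, 5) -> (-(5), -(-11), -(6)) = (-5, 11, -6)
Step 4: (-5, 11, -6) -> (-(-6), -(-5), -(11)) = (6, 5, -11)
Step 5: (6, 5, -11) -> (-(-11), -(6), -(5)) = (11, -6, -5)

Answer: 11 -6 -5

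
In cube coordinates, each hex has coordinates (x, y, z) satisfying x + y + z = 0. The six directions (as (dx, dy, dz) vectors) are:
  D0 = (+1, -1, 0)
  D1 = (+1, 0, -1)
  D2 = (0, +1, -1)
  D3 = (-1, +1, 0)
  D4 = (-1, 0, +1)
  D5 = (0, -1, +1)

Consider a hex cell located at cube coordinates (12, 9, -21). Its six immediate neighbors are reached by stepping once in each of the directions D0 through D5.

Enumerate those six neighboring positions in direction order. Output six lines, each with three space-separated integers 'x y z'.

Answer: 13 8 -21
13 9 -22
12 10 -22
11 10 -21
11 9 -20
12 8 -20

Derivation:
Center: (12, 9, -21). Add each direction:
  D0: (12, 9, -21) + (1, -1, 0) = (13, 8, -21)
  D1: (12, 9, -21) + (1, 0, -1) = (13, 9, -22)
  D2: (12, 9, -21) + (0, 1, -1) = (12, 10, -22)
  D3: (12, 9, -21) + (-1, 1, 0) = (11, 10, -21)
  D4: (12, 9, -21) + (-1, 0, 1) = (11, 9, -20)
  D5: (12, 9, -21) + (0, -1, 1) = (12, 8, -20)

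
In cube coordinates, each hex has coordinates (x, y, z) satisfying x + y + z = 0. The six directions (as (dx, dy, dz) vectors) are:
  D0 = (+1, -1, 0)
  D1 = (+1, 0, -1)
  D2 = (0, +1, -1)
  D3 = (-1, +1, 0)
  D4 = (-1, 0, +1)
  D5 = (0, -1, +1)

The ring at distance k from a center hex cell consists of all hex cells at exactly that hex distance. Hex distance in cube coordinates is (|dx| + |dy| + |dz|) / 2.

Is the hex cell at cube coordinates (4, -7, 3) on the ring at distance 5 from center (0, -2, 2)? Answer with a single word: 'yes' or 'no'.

|px - cx| = |4 - 0| = 4
|py - cy| = |-7 - (-2)| = 5
|pz - cz| = |3 - 2| = 1
distance = (4+5+1)/2 = 10/2 = 5
radius = 5; distance == radius -> yes

Answer: yes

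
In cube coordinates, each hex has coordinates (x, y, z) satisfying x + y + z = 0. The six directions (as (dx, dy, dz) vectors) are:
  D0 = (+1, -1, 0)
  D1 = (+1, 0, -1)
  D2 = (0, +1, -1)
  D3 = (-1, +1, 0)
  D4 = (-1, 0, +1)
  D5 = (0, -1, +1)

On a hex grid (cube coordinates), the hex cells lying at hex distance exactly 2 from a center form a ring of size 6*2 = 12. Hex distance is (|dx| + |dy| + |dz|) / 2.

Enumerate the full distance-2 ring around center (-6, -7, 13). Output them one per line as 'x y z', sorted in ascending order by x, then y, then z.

Answer: -8 -7 15
-8 -6 14
-8 -5 13
-7 -8 15
-7 -5 12
-6 -9 15
-6 -5 11
-5 -9 14
-5 -6 11
-4 -9 13
-4 -8 12
-4 -7 11

Derivation:
Walk ring at distance 2 from (-6, -7, 13):
Start at center + D4*2 = (-8, -7, 15)
  hex 0: (-8, -7, 15)
  hex 1: (-7, -8, 15)
  hex 2: (-6, -9, 15)
  hex 3: (-5, -9, 14)
  hex 4: (-4, -9, 13)
  hex 5: (-4, -8, 12)
  hex 6: (-4, -7, 11)
  hex 7: (-5, -6, 11)
  hex 8: (-6, -5, 11)
  hex 9: (-7, -5, 12)
  hex 10: (-8, -5, 13)
  hex 11: (-8, -6, 14)
Sorted: 12 hexes.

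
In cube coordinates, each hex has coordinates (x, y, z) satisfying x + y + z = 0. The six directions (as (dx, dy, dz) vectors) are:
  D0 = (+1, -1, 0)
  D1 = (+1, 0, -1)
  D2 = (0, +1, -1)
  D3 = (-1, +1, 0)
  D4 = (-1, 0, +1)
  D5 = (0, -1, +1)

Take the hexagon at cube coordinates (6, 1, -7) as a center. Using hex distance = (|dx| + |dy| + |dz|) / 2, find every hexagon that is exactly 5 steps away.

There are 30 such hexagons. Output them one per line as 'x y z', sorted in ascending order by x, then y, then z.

Answer: 1 1 -2
1 2 -3
1 3 -4
1 4 -5
1 5 -6
1 6 -7
2 0 -2
2 6 -8
3 -1 -2
3 6 -9
4 -2 -2
4 6 -10
5 -3 -2
5 6 -11
6 -4 -2
6 6 -12
7 -4 -3
7 5 -12
8 -4 -4
8 4 -12
9 -4 -5
9 3 -12
10 -4 -6
10 2 -12
11 -4 -7
11 -3 -8
11 -2 -9
11 -1 -10
11 0 -11
11 1 -12

Derivation:
Walk ring at distance 5 from (6, 1, -7):
Start at center + D4*5 = (1, 1, -2)
  hex 0: (1, 1, -2)
  hex 1: (2, 0, -2)
  hex 2: (3, -1, -2)
  hex 3: (4, -2, -2)
  hex 4: (5, -3, -2)
  hex 5: (6, -4, -2)
  hex 6: (7, -4, -3)
  hex 7: (8, -4, -4)
  hex 8: (9, -4, -5)
  hex 9: (10, -4, -6)
  hex 10: (11, -4, -7)
  hex 11: (11, -3, -8)
  hex 12: (11, -2, -9)
  hex 13: (11, -1, -10)
  hex 14: (11, 0, -11)
  hex 15: (11, 1, -12)
  hex 16: (10, 2, -12)
  hex 17: (9, 3, -12)
  hex 18: (8, 4, -12)
  hex 19: (7, 5, -12)
  hex 20: (6, 6, -12)
  hex 21: (5, 6, -11)
  hex 22: (4, 6, -10)
  hex 23: (3, 6, -9)
  hex 24: (2, 6, -8)
  hex 25: (1, 6, -7)
  hex 26: (1, 5, -6)
  hex 27: (1, 4, -5)
  hex 28: (1, 3, -4)
  hex 29: (1, 2, -3)
Sorted: 30 hexes.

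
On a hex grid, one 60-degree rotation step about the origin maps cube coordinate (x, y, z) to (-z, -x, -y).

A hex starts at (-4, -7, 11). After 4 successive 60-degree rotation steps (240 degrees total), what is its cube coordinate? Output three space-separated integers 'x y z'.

Answer: 11 -4 -7

Derivation:
Start: (-4, -7, 11)
Step 1: (-4, -7, 11) -> (-(11), -(-4), -(-7)) = (-11, 4, 7)
Step 2: (-11, 4, 7) -> (-(7), -(-11), -(4)) = (-7, 11, -4)
Step 3: (-7, 11, -4) -> (-(-4), -(-7), -(11)) = (4, 7, -11)
Step 4: (4, 7, -11) -> (-(-11), -(4), -(7)) = (11, -4, -7)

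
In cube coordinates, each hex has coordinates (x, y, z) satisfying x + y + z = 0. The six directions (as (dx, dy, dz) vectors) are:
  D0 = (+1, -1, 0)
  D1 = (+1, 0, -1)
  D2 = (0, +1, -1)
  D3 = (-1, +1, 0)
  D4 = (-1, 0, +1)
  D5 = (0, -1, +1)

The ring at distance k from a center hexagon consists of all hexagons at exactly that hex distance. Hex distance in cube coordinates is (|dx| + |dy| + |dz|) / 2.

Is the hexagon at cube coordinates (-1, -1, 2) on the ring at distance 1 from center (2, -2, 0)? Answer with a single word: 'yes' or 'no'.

|px - cx| = |-1 - 2| = 3
|py - cy| = |-1 - (-2)| = 1
|pz - cz| = |2 - 0| = 2
distance = (3+1+2)/2 = 6/2 = 3
radius = 1; distance != radius -> no

Answer: no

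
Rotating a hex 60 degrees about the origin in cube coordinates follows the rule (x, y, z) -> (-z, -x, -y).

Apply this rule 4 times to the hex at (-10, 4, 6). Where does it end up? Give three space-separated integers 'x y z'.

Answer: 6 -10 4

Derivation:
Start: (-10, 4, 6)
Step 1: (-10, 4, 6) -> (-(6), -(-10), -(4)) = (-6, 10, -4)
Step 2: (-6, 10, -4) -> (-(-4), -(-6), -(10)) = (4, 6, -10)
Step 3: (4, 6, -10) -> (-(-10), -(4), -(6)) = (10, -4, -6)
Step 4: (10, -4, -6) -> (-(-6), -(10), -(-4)) = (6, -10, 4)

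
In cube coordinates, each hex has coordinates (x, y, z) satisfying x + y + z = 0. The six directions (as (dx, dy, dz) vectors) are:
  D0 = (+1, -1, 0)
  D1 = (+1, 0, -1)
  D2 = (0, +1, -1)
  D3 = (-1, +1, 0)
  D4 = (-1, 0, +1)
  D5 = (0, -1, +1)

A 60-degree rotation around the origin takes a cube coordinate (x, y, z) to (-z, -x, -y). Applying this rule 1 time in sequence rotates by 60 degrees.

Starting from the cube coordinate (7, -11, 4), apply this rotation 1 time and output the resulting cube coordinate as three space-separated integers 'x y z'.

Start: (7, -11, 4)
Step 1: (7, -11, 4) -> (-(4), -(7), -(-11)) = (-4, -7, 11)

Answer: -4 -7 11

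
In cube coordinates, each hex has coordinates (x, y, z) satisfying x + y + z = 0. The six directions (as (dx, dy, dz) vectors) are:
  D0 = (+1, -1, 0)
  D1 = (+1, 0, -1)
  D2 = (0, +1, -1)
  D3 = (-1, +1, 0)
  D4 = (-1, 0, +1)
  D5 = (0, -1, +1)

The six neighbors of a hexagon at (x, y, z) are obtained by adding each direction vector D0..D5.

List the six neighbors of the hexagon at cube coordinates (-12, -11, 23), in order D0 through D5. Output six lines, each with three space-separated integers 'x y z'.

Answer: -11 -12 23
-11 -11 22
-12 -10 22
-13 -10 23
-13 -11 24
-12 -12 24

Derivation:
Center: (-12, -11, 23). Add each direction:
  D0: (-12, -11, 23) + (1, -1, 0) = (-11, -12, 23)
  D1: (-12, -11, 23) + (1, 0, -1) = (-11, -11, 22)
  D2: (-12, -11, 23) + (0, 1, -1) = (-12, -10, 22)
  D3: (-12, -11, 23) + (-1, 1, 0) = (-13, -10, 23)
  D4: (-12, -11, 23) + (-1, 0, 1) = (-13, -11, 24)
  D5: (-12, -11, 23) + (0, -1, 1) = (-12, -12, 24)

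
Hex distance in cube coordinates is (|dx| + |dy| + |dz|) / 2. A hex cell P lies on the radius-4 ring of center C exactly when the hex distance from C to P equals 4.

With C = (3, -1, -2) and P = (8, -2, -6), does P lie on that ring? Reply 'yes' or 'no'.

Answer: no

Derivation:
|px - cx| = |8 - 3| = 5
|py - cy| = |-2 - (-1)| = 1
|pz - cz| = |-6 - (-2)| = 4
distance = (5+1+4)/2 = 10/2 = 5
radius = 4; distance != radius -> no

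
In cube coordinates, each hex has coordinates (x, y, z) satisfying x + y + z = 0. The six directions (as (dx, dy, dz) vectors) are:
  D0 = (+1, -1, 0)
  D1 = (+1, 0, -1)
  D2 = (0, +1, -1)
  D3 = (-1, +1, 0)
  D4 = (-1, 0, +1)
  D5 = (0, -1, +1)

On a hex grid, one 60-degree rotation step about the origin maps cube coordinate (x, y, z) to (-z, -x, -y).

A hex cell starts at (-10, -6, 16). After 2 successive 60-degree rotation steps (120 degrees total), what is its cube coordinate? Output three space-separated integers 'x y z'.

Start: (-10, -6, 16)
Step 1: (-10, -6, 16) -> (-(16), -(-10), -(-6)) = (-16, 10, 6)
Step 2: (-16, 10, 6) -> (-(6), -(-16), -(10)) = (-6, 16, -10)

Answer: -6 16 -10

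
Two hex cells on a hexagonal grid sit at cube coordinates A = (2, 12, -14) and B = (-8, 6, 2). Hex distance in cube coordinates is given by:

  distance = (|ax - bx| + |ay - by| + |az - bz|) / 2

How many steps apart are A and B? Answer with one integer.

Answer: 16

Derivation:
|ax - bx| = |2 - (-8)| = 10
|ay - by| = |12 - 6| = 6
|az - bz| = |-14 - 2| = 16
distance = (10 + 6 + 16) / 2 = 32 / 2 = 16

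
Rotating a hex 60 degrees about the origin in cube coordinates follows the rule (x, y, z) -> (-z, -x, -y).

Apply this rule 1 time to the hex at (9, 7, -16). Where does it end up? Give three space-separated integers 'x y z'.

Answer: 16 -9 -7

Derivation:
Start: (9, 7, -16)
Step 1: (9, 7, -16) -> (-(-16), -(9), -(7)) = (16, -9, -7)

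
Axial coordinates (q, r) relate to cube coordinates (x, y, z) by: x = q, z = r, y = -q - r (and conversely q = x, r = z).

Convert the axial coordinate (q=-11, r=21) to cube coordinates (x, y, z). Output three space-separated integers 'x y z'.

Answer: -11 -10 21

Derivation:
x = q = -11
z = r = 21
y = -x - z = -(-11) - (21) = -10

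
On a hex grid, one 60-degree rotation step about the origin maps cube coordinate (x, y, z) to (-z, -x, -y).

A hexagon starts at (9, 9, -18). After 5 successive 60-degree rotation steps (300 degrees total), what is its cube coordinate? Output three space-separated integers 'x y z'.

Start: (9, 9, -18)
Step 1: (9, 9, -18) -> (-(-18), -(9), -(9)) = (18, -9, -9)
Step 2: (18, -9, -9) -> (-(-9), -(18), -(-9)) = (9, -18, 9)
Step 3: (9, -18, 9) -> (-(9), -(9), -(-18)) = (-9, -9, 18)
Step 4: (-9, -9, 18) -> (-(18), -(-9), -(-9)) = (-18, 9, 9)
Step 5: (-18, 9, 9) -> (-(9), -(-18), -(9)) = (-9, 18, -9)

Answer: -9 18 -9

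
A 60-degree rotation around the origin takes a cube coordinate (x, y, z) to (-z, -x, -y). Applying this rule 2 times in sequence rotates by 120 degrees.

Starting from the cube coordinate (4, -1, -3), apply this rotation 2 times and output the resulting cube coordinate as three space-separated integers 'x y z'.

Start: (4, -1, -3)
Step 1: (4, -1, -3) -> (-(-3), -(4), -(-1)) = (3, -4, 1)
Step 2: (3, -4, 1) -> (-(1), -(3), -(-4)) = (-1, -3, 4)

Answer: -1 -3 4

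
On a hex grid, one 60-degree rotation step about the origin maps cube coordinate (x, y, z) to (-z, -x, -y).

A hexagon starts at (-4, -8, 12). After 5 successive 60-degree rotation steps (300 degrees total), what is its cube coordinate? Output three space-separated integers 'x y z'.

Answer: 8 -12 4

Derivation:
Start: (-4, -8, 12)
Step 1: (-4, -8, 12) -> (-(12), -(-4), -(-8)) = (-12, 4, 8)
Step 2: (-12, 4, 8) -> (-(8), -(-12), -(4)) = (-8, 12, -4)
Step 3: (-8, 12, -4) -> (-(-4), -(-8), -(12)) = (4, 8, -12)
Step 4: (4, 8, -12) -> (-(-12), -(4), -(8)) = (12, -4, -8)
Step 5: (12, -4, -8) -> (-(-8), -(12), -(-4)) = (8, -12, 4)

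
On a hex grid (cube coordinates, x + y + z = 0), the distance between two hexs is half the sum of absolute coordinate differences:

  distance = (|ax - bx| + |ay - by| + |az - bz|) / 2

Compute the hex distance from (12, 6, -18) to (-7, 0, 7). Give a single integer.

|ax - bx| = |12 - (-7)| = 19
|ay - by| = |6 - 0| = 6
|az - bz| = |-18 - 7| = 25
distance = (19 + 6 + 25) / 2 = 50 / 2 = 25

Answer: 25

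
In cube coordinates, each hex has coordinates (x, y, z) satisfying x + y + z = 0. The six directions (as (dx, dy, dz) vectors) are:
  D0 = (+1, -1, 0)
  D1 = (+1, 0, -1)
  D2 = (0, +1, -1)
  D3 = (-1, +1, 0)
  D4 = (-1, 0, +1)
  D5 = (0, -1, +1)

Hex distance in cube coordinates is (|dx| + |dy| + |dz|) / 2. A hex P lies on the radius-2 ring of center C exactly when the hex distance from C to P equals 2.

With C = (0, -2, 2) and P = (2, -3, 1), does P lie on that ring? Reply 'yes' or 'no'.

|px - cx| = |2 - 0| = 2
|py - cy| = |-3 - (-2)| = 1
|pz - cz| = |1 - 2| = 1
distance = (2+1+1)/2 = 4/2 = 2
radius = 2; distance == radius -> yes

Answer: yes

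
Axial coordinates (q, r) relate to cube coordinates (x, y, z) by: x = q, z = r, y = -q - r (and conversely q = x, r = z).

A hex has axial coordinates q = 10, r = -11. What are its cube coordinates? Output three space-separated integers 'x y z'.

x = q = 10
z = r = -11
y = -x - z = -(10) - (-11) = 1

Answer: 10 1 -11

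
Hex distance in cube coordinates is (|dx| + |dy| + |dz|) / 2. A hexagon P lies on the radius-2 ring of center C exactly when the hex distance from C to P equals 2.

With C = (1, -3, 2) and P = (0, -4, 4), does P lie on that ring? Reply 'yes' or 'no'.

|px - cx| = |0 - 1| = 1
|py - cy| = |-4 - (-3)| = 1
|pz - cz| = |4 - 2| = 2
distance = (1+1+2)/2 = 4/2 = 2
radius = 2; distance == radius -> yes

Answer: yes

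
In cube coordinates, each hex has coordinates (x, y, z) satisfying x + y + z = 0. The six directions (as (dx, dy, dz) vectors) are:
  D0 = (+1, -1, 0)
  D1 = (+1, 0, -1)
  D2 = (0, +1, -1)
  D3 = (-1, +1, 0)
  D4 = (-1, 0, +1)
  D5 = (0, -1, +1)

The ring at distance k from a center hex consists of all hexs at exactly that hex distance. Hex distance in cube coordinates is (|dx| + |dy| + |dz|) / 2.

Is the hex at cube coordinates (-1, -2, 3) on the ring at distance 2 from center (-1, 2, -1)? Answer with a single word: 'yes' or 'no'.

Answer: no

Derivation:
|px - cx| = |-1 - (-1)| = 0
|py - cy| = |-2 - 2| = 4
|pz - cz| = |3 - (-1)| = 4
distance = (0+4+4)/2 = 8/2 = 4
radius = 2; distance != radius -> no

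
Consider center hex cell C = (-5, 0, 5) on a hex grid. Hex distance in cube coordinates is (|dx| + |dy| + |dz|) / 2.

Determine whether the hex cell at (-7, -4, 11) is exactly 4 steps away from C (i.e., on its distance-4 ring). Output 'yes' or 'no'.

Answer: no

Derivation:
|px - cx| = |-7 - (-5)| = 2
|py - cy| = |-4 - 0| = 4
|pz - cz| = |11 - 5| = 6
distance = (2+4+6)/2 = 12/2 = 6
radius = 4; distance != radius -> no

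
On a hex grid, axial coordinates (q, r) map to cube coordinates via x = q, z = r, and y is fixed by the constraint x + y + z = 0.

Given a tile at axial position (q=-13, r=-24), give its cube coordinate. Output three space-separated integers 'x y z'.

x = q = -13
z = r = -24
y = -x - z = -(-13) - (-24) = 37

Answer: -13 37 -24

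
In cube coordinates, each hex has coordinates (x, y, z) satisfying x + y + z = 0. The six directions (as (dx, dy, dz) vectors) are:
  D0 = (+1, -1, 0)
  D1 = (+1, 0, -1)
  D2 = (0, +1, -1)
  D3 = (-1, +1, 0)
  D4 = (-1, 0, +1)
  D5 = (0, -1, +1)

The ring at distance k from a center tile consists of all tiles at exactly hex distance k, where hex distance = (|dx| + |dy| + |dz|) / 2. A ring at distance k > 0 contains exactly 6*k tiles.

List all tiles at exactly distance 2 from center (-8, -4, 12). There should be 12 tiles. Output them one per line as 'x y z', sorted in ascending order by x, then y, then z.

Walk ring at distance 2 from (-8, -4, 12):
Start at center + D4*2 = (-10, -4, 14)
  hex 0: (-10, -4, 14)
  hex 1: (-9, -5, 14)
  hex 2: (-8, -6, 14)
  hex 3: (-7, -6, 13)
  hex 4: (-6, -6, 12)
  hex 5: (-6, -5, 11)
  hex 6: (-6, -4, 10)
  hex 7: (-7, -3, 10)
  hex 8: (-8, -2, 10)
  hex 9: (-9, -2, 11)
  hex 10: (-10, -2, 12)
  hex 11: (-10, -3, 13)
Sorted: 12 hexes.

Answer: -10 -4 14
-10 -3 13
-10 -2 12
-9 -5 14
-9 -2 11
-8 -6 14
-8 -2 10
-7 -6 13
-7 -3 10
-6 -6 12
-6 -5 11
-6 -4 10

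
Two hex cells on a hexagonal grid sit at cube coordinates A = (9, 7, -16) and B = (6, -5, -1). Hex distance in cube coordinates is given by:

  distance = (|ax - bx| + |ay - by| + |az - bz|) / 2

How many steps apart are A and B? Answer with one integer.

|ax - bx| = |9 - 6| = 3
|ay - by| = |7 - (-5)| = 12
|az - bz| = |-16 - (-1)| = 15
distance = (3 + 12 + 15) / 2 = 30 / 2 = 15

Answer: 15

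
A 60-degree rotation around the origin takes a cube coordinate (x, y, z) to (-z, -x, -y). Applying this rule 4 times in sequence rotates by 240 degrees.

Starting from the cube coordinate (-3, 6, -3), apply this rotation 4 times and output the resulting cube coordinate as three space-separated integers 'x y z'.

Answer: -3 -3 6

Derivation:
Start: (-3, 6, -3)
Step 1: (-3, 6, -3) -> (-(-3), -(-3), -(6)) = (3, 3, -6)
Step 2: (3, 3, -6) -> (-(-6), -(3), -(3)) = (6, -3, -3)
Step 3: (6, -3, -3) -> (-(-3), -(6), -(-3)) = (3, -6, 3)
Step 4: (3, -6, 3) -> (-(3), -(3), -(-6)) = (-3, -3, 6)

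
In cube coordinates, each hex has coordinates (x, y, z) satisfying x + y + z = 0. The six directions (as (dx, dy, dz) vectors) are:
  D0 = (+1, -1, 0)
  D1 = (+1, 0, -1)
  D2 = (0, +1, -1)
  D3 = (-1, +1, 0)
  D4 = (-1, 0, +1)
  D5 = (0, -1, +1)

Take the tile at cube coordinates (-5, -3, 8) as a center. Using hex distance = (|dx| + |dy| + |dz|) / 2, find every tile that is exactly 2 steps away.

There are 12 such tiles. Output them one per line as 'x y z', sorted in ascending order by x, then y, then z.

Walk ring at distance 2 from (-5, -3, 8):
Start at center + D4*2 = (-7, -3, 10)
  hex 0: (-7, -3, 10)
  hex 1: (-6, -4, 10)
  hex 2: (-5, -5, 10)
  hex 3: (-4, -5, 9)
  hex 4: (-3, -5, 8)
  hex 5: (-3, -4, 7)
  hex 6: (-3, -3, 6)
  hex 7: (-4, -2, 6)
  hex 8: (-5, -1, 6)
  hex 9: (-6, -1, 7)
  hex 10: (-7, -1, 8)
  hex 11: (-7, -2, 9)
Sorted: 12 hexes.

Answer: -7 -3 10
-7 -2 9
-7 -1 8
-6 -4 10
-6 -1 7
-5 -5 10
-5 -1 6
-4 -5 9
-4 -2 6
-3 -5 8
-3 -4 7
-3 -3 6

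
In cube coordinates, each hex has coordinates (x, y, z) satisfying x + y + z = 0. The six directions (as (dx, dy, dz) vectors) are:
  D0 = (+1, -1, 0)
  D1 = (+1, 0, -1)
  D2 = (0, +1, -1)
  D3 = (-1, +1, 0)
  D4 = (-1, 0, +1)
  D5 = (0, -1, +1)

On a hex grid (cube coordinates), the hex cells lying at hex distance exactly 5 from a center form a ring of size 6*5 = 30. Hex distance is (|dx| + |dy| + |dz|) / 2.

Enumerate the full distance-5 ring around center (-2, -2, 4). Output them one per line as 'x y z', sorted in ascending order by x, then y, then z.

Walk ring at distance 5 from (-2, -2, 4):
Start at center + D4*5 = (-7, -2, 9)
  hex 0: (-7, -2, 9)
  hex 1: (-6, -3, 9)
  hex 2: (-5, -4, 9)
  hex 3: (-4, -5, 9)
  hex 4: (-3, -6, 9)
  hex 5: (-2, -7, 9)
  hex 6: (-1, -7, 8)
  hex 7: (0, -7, 7)
  hex 8: (1, -7, 6)
  hex 9: (2, -7, 5)
  hex 10: (3, -7, 4)
  hex 11: (3, -6, 3)
  hex 12: (3, -5, 2)
  hex 13: (3, -4, 1)
  hex 14: (3, -3, 0)
  hex 15: (3, -2, -1)
  hex 16: (2, -1, -1)
  hex 17: (1, 0, -1)
  hex 18: (0, 1, -1)
  hex 19: (-1, 2, -1)
  hex 20: (-2, 3, -1)
  hex 21: (-3, 3, 0)
  hex 22: (-4, 3, 1)
  hex 23: (-5, 3, 2)
  hex 24: (-6, 3, 3)
  hex 25: (-7, 3, 4)
  hex 26: (-7, 2, 5)
  hex 27: (-7, 1, 6)
  hex 28: (-7, 0, 7)
  hex 29: (-7, -1, 8)
Sorted: 30 hexes.

Answer: -7 -2 9
-7 -1 8
-7 0 7
-7 1 6
-7 2 5
-7 3 4
-6 -3 9
-6 3 3
-5 -4 9
-5 3 2
-4 -5 9
-4 3 1
-3 -6 9
-3 3 0
-2 -7 9
-2 3 -1
-1 -7 8
-1 2 -1
0 -7 7
0 1 -1
1 -7 6
1 0 -1
2 -7 5
2 -1 -1
3 -7 4
3 -6 3
3 -5 2
3 -4 1
3 -3 0
3 -2 -1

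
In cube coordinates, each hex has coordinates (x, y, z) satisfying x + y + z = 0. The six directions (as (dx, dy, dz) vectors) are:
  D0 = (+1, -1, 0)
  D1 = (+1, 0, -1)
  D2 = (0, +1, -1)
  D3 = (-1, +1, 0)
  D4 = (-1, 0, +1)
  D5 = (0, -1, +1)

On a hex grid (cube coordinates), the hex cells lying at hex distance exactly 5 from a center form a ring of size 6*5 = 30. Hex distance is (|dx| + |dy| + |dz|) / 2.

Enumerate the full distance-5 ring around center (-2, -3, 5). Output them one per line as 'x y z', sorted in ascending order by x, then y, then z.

Answer: -7 -3 10
-7 -2 9
-7 -1 8
-7 0 7
-7 1 6
-7 2 5
-6 -4 10
-6 2 4
-5 -5 10
-5 2 3
-4 -6 10
-4 2 2
-3 -7 10
-3 2 1
-2 -8 10
-2 2 0
-1 -8 9
-1 1 0
0 -8 8
0 0 0
1 -8 7
1 -1 0
2 -8 6
2 -2 0
3 -8 5
3 -7 4
3 -6 3
3 -5 2
3 -4 1
3 -3 0

Derivation:
Walk ring at distance 5 from (-2, -3, 5):
Start at center + D4*5 = (-7, -3, 10)
  hex 0: (-7, -3, 10)
  hex 1: (-6, -4, 10)
  hex 2: (-5, -5, 10)
  hex 3: (-4, -6, 10)
  hex 4: (-3, -7, 10)
  hex 5: (-2, -8, 10)
  hex 6: (-1, -8, 9)
  hex 7: (0, -8, 8)
  hex 8: (1, -8, 7)
  hex 9: (2, -8, 6)
  hex 10: (3, -8, 5)
  hex 11: (3, -7, 4)
  hex 12: (3, -6, 3)
  hex 13: (3, -5, 2)
  hex 14: (3, -4, 1)
  hex 15: (3, -3, 0)
  hex 16: (2, -2, 0)
  hex 17: (1, -1, 0)
  hex 18: (0, 0, 0)
  hex 19: (-1, 1, 0)
  hex 20: (-2, 2, 0)
  hex 21: (-3, 2, 1)
  hex 22: (-4, 2, 2)
  hex 23: (-5, 2, 3)
  hex 24: (-6, 2, 4)
  hex 25: (-7, 2, 5)
  hex 26: (-7, 1, 6)
  hex 27: (-7, 0, 7)
  hex 28: (-7, -1, 8)
  hex 29: (-7, -2, 9)
Sorted: 30 hexes.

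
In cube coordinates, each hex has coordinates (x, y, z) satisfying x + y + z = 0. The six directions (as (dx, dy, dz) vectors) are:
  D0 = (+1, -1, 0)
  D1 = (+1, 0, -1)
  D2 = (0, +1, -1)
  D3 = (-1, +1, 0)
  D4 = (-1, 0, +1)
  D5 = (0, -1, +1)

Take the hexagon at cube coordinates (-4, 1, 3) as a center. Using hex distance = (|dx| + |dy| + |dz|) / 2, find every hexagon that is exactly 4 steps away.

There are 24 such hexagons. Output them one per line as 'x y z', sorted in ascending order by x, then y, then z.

Answer: -8 1 7
-8 2 6
-8 3 5
-8 4 4
-8 5 3
-7 0 7
-7 5 2
-6 -1 7
-6 5 1
-5 -2 7
-5 5 0
-4 -3 7
-4 5 -1
-3 -3 6
-3 4 -1
-2 -3 5
-2 3 -1
-1 -3 4
-1 2 -1
0 -3 3
0 -2 2
0 -1 1
0 0 0
0 1 -1

Derivation:
Walk ring at distance 4 from (-4, 1, 3):
Start at center + D4*4 = (-8, 1, 7)
  hex 0: (-8, 1, 7)
  hex 1: (-7, 0, 7)
  hex 2: (-6, -1, 7)
  hex 3: (-5, -2, 7)
  hex 4: (-4, -3, 7)
  hex 5: (-3, -3, 6)
  hex 6: (-2, -3, 5)
  hex 7: (-1, -3, 4)
  hex 8: (0, -3, 3)
  hex 9: (0, -2, 2)
  hex 10: (0, -1, 1)
  hex 11: (0, 0, 0)
  hex 12: (0, 1, -1)
  hex 13: (-1, 2, -1)
  hex 14: (-2, 3, -1)
  hex 15: (-3, 4, -1)
  hex 16: (-4, 5, -1)
  hex 17: (-5, 5, 0)
  hex 18: (-6, 5, 1)
  hex 19: (-7, 5, 2)
  hex 20: (-8, 5, 3)
  hex 21: (-8, 4, 4)
  hex 22: (-8, 3, 5)
  hex 23: (-8, 2, 6)
Sorted: 24 hexes.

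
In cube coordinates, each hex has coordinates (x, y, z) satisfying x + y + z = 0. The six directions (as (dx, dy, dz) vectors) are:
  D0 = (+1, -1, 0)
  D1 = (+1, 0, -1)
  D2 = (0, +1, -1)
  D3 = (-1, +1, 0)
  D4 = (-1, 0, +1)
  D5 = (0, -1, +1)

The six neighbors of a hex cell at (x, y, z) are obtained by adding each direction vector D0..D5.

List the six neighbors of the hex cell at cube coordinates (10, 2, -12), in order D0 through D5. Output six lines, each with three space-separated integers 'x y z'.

Answer: 11 1 -12
11 2 -13
10 3 -13
9 3 -12
9 2 -11
10 1 -11

Derivation:
Center: (10, 2, -12). Add each direction:
  D0: (10, 2, -12) + (1, -1, 0) = (11, 1, -12)
  D1: (10, 2, -12) + (1, 0, -1) = (11, 2, -13)
  D2: (10, 2, -12) + (0, 1, -1) = (10, 3, -13)
  D3: (10, 2, -12) + (-1, 1, 0) = (9, 3, -12)
  D4: (10, 2, -12) + (-1, 0, 1) = (9, 2, -11)
  D5: (10, 2, -12) + (0, -1, 1) = (10, 1, -11)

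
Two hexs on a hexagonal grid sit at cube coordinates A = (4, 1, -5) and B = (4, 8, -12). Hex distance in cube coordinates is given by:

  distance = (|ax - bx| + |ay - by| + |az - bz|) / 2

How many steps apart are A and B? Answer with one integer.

Answer: 7

Derivation:
|ax - bx| = |4 - 4| = 0
|ay - by| = |1 - 8| = 7
|az - bz| = |-5 - (-12)| = 7
distance = (0 + 7 + 7) / 2 = 14 / 2 = 7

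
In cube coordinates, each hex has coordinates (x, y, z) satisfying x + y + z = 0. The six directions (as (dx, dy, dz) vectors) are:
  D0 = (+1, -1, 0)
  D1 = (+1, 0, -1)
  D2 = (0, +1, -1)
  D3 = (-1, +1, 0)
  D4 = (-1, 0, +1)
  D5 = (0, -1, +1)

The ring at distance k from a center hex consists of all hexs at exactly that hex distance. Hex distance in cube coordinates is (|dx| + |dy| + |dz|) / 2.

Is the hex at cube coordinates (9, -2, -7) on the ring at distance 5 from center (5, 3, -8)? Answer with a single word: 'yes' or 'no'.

|px - cx| = |9 - 5| = 4
|py - cy| = |-2 - 3| = 5
|pz - cz| = |-7 - (-8)| = 1
distance = (4+5+1)/2 = 10/2 = 5
radius = 5; distance == radius -> yes

Answer: yes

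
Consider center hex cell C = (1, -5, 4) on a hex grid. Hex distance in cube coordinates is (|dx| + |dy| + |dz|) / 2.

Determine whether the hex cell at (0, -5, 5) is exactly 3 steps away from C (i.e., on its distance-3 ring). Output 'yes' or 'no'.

Answer: no

Derivation:
|px - cx| = |0 - 1| = 1
|py - cy| = |-5 - (-5)| = 0
|pz - cz| = |5 - 4| = 1
distance = (1+0+1)/2 = 2/2 = 1
radius = 3; distance != radius -> no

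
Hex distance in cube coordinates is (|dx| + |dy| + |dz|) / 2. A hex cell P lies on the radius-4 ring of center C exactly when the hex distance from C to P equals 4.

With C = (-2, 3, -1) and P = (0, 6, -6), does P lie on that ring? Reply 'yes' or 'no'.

Answer: no

Derivation:
|px - cx| = |0 - (-2)| = 2
|py - cy| = |6 - 3| = 3
|pz - cz| = |-6 - (-1)| = 5
distance = (2+3+5)/2 = 10/2 = 5
radius = 4; distance != radius -> no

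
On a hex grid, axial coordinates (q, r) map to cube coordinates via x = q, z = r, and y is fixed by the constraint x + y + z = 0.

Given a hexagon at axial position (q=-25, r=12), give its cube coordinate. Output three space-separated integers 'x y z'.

x = q = -25
z = r = 12
y = -x - z = -(-25) - (12) = 13

Answer: -25 13 12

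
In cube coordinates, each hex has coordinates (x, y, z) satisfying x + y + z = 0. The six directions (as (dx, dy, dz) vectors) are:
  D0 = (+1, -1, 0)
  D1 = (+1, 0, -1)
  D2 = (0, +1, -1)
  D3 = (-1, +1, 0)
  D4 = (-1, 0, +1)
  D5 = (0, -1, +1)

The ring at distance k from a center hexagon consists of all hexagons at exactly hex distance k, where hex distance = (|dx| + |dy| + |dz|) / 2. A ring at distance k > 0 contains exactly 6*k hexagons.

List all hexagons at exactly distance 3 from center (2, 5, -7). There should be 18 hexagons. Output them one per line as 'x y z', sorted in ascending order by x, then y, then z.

Walk ring at distance 3 from (2, 5, -7):
Start at center + D4*3 = (-1, 5, -4)
  hex 0: (-1, 5, -4)
  hex 1: (0, 4, -4)
  hex 2: (1, 3, -4)
  hex 3: (2, 2, -4)
  hex 4: (3, 2, -5)
  hex 5: (4, 2, -6)
  hex 6: (5, 2, -7)
  hex 7: (5, 3, -8)
  hex 8: (5, 4, -9)
  hex 9: (5, 5, -10)
  hex 10: (4, 6, -10)
  hex 11: (3, 7, -10)
  hex 12: (2, 8, -10)
  hex 13: (1, 8, -9)
  hex 14: (0, 8, -8)
  hex 15: (-1, 8, -7)
  hex 16: (-1, 7, -6)
  hex 17: (-1, 6, -5)
Sorted: 18 hexes.

Answer: -1 5 -4
-1 6 -5
-1 7 -6
-1 8 -7
0 4 -4
0 8 -8
1 3 -4
1 8 -9
2 2 -4
2 8 -10
3 2 -5
3 7 -10
4 2 -6
4 6 -10
5 2 -7
5 3 -8
5 4 -9
5 5 -10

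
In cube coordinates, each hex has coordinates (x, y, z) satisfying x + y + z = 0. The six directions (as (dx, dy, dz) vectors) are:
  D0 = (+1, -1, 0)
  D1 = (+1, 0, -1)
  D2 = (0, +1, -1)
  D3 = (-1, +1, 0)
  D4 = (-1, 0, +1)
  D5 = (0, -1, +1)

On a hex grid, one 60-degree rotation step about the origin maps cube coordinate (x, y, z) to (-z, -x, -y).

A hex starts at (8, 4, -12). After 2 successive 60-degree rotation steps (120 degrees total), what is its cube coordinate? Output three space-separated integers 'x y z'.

Answer: 4 -12 8

Derivation:
Start: (8, 4, -12)
Step 1: (8, 4, -12) -> (-(-12), -(8), -(4)) = (12, -8, -4)
Step 2: (12, -8, -4) -> (-(-4), -(12), -(-8)) = (4, -12, 8)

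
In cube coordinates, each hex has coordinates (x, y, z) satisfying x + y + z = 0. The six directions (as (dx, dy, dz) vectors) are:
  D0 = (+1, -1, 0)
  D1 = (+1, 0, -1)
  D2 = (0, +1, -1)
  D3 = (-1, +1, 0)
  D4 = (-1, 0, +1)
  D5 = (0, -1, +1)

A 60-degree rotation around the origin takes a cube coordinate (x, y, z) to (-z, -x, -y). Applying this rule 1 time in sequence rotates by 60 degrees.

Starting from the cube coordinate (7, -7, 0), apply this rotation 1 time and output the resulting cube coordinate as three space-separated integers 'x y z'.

Start: (7, -7, 0)
Step 1: (7, -7, 0) -> (-(0), -(7), -(-7)) = (0, -7, 7)

Answer: 0 -7 7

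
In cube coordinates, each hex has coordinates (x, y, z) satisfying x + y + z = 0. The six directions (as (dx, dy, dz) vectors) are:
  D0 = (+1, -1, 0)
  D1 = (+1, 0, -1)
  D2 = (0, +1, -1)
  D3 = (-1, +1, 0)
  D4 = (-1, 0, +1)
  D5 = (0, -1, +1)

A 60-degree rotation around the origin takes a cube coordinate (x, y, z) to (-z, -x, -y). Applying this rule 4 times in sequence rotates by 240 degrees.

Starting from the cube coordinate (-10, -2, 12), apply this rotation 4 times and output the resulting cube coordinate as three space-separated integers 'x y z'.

Start: (-10, -2, 12)
Step 1: (-10, -2, 12) -> (-(12), -(-10), -(-2)) = (-12, 10, 2)
Step 2: (-12, 10, 2) -> (-(2), -(-12), -(10)) = (-2, 12, -10)
Step 3: (-2, 12, -10) -> (-(-10), -(-2), -(12)) = (10, 2, -12)
Step 4: (10, 2, -12) -> (-(-12), -(10), -(2)) = (12, -10, -2)

Answer: 12 -10 -2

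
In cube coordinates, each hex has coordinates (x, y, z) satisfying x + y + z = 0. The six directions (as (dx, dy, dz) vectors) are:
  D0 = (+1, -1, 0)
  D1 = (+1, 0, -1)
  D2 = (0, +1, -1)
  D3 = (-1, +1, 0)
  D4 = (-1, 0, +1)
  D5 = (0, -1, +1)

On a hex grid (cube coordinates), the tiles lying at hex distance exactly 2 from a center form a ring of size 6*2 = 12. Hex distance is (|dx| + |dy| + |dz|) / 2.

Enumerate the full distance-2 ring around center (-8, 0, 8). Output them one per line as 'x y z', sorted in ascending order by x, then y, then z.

Answer: -10 0 10
-10 1 9
-10 2 8
-9 -1 10
-9 2 7
-8 -2 10
-8 2 6
-7 -2 9
-7 1 6
-6 -2 8
-6 -1 7
-6 0 6

Derivation:
Walk ring at distance 2 from (-8, 0, 8):
Start at center + D4*2 = (-10, 0, 10)
  hex 0: (-10, 0, 10)
  hex 1: (-9, -1, 10)
  hex 2: (-8, -2, 10)
  hex 3: (-7, -2, 9)
  hex 4: (-6, -2, 8)
  hex 5: (-6, -1, 7)
  hex 6: (-6, 0, 6)
  hex 7: (-7, 1, 6)
  hex 8: (-8, 2, 6)
  hex 9: (-9, 2, 7)
  hex 10: (-10, 2, 8)
  hex 11: (-10, 1, 9)
Sorted: 12 hexes.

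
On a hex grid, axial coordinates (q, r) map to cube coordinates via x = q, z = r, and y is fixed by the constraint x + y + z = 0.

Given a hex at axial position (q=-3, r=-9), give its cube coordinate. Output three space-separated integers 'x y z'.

x = q = -3
z = r = -9
y = -x - z = -(-3) - (-9) = 12

Answer: -3 12 -9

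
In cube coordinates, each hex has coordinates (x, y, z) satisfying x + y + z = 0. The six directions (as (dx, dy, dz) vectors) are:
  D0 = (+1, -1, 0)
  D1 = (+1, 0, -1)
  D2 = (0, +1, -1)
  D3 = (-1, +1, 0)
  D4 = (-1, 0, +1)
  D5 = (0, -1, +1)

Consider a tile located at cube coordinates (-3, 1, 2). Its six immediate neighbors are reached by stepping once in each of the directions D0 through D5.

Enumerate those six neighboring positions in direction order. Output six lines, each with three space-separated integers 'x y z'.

Center: (-3, 1, 2). Add each direction:
  D0: (-3, 1, 2) + (1, -1, 0) = (-2, 0, 2)
  D1: (-3, 1, 2) + (1, 0, -1) = (-2, 1, 1)
  D2: (-3, 1, 2) + (0, 1, -1) = (-3, 2, 1)
  D3: (-3, 1, 2) + (-1, 1, 0) = (-4, 2, 2)
  D4: (-3, 1, 2) + (-1, 0, 1) = (-4, 1, 3)
  D5: (-3, 1, 2) + (0, -1, 1) = (-3, 0, 3)

Answer: -2 0 2
-2 1 1
-3 2 1
-4 2 2
-4 1 3
-3 0 3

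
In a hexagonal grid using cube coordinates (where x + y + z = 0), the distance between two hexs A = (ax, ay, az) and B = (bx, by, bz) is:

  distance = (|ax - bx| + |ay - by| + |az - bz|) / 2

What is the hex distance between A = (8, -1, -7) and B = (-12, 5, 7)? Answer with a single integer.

|ax - bx| = |8 - (-12)| = 20
|ay - by| = |-1 - 5| = 6
|az - bz| = |-7 - 7| = 14
distance = (20 + 6 + 14) / 2 = 40 / 2 = 20

Answer: 20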